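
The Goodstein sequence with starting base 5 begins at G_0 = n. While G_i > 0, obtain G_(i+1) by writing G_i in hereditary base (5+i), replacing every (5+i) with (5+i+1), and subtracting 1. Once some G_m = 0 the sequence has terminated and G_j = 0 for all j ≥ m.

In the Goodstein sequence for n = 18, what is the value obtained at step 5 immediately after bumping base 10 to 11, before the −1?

[0] 18 ≡ 3·5 + 3 (base 5). Lift 6: 21. −1: 20.
[1] 20 ≡ 3·6 + 2 (base 6). Lift 7: 23. −1: 22.
[2] 22 ≡ 3·7 + 1 (base 7). Lift 8: 25. −1: 24.
[3] 24 ≡ 3·8 (base 8). Lift 9: 27. −1: 26.
[4] 26 ≡ 2·9 + 8 (base 9). Lift 10: 28. −1: 27.
[5] 27 ≡ 2·10 + 7 (base 10). Lift 11: 29. −1: 28.

29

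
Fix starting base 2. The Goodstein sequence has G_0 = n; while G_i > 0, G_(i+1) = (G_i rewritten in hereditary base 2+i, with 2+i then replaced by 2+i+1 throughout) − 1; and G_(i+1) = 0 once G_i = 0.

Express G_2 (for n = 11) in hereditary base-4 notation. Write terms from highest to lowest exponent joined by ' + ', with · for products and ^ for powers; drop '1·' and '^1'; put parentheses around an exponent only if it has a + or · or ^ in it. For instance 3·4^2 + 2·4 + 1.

[0] 11 ≡ 2^(2 + 1) + 2 + 1 (base 2). Lift 3: 85. −1: 84.
[1] 84 ≡ 3^(3 + 1) + 3 (base 3). Lift 4: 1028. −1: 1027.

4^(4 + 1) + 3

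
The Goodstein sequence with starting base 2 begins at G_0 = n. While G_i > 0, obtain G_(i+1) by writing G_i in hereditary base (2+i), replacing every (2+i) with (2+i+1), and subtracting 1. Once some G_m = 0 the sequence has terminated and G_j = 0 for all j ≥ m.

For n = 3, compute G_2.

G_0=3  [base 2] 2 + 1  →[2↦3]→  3 + 1 = 4  −1 ⇒ G_1=3
G_1=3  [base 3] 3  →[3↦4]→  4 = 4  −1 ⇒ G_2=3
G_2=3  [base 4] 3  →[4↦5]→  3 = 3  −1 ⇒ G_3=2

3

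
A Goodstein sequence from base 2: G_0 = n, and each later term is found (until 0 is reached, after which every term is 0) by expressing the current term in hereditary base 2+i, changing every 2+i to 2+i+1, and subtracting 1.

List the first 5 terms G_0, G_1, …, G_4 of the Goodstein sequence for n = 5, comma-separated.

5 —HB2→ 2^2 + 1 —bump→ 3^3 + 1 = 28 —(−1)→ 27
27 —HB3→ 3^3 —bump→ 4^4 = 256 —(−1)→ 255
255 —HB4→ 3·4^3 + 3·4^2 + 3·4 + 3 —bump→ 3·5^3 + 3·5^2 + 3·5 + 3 = 468 —(−1)→ 467
467 —HB5→ 3·5^3 + 3·5^2 + 3·5 + 2 —bump→ 3·6^3 + 3·6^2 + 3·6 + 2 = 776 —(−1)→ 775

5, 27, 255, 467, 775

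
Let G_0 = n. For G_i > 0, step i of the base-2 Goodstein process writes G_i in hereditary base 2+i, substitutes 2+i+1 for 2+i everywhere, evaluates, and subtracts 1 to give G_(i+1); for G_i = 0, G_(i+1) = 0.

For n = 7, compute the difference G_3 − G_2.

[0] 7 ≡ 2^2 + 2 + 1 (base 2). Lift 3: 31. −1: 30.
[1] 30 ≡ 3^3 + 3 (base 3). Lift 4: 260. −1: 259.
[2] 259 ≡ 4^4 + 3 (base 4). Lift 5: 3128. −1: 3127.

2868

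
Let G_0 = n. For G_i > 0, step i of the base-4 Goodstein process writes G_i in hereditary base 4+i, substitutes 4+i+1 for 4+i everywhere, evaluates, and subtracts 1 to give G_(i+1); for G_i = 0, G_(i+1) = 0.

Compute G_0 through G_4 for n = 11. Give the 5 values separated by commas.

G_0 = 11. HB_4(11) = 2·4 + 3. Bump = 13. G_1 = 12.
G_1 = 12. HB_5(12) = 2·5 + 2. Bump = 14. G_2 = 13.
G_2 = 13. HB_6(13) = 2·6 + 1. Bump = 15. G_3 = 14.
G_3 = 14. HB_7(14) = 2·7. Bump = 16. G_4 = 15.

11, 12, 13, 14, 15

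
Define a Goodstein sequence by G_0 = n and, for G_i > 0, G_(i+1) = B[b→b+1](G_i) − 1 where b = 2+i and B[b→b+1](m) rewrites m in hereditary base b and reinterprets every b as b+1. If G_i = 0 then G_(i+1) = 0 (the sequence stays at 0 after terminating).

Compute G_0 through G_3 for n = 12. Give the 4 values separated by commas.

base 2: 12 = 2^(2 + 1) + 2^2; at 3: 3^(3 + 1) + 3^3 = 108; next = 107
base 3: 107 = 3^(3 + 1) + 2·3^2 + 2·3 + 2; at 4: 4^(4 + 1) + 2·4^2 + 2·4 + 2 = 1066; next = 1065
base 4: 1065 = 4^(4 + 1) + 2·4^2 + 2·4 + 1; at 5: 5^(5 + 1) + 2·5^2 + 2·5 + 1 = 15686; next = 15685

12, 107, 1065, 15685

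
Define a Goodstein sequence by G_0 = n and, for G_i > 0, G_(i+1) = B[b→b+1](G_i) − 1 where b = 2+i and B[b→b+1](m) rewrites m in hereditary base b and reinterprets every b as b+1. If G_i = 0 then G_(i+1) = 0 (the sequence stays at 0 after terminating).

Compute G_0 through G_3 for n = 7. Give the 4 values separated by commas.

7, 30, 259, 3127

[0] 7 ≡ 2^2 + 2 + 1 (base 2). Lift 3: 31. −1: 30.
[1] 30 ≡ 3^3 + 3 (base 3). Lift 4: 260. −1: 259.
[2] 259 ≡ 4^4 + 3 (base 4). Lift 5: 3128. −1: 3127.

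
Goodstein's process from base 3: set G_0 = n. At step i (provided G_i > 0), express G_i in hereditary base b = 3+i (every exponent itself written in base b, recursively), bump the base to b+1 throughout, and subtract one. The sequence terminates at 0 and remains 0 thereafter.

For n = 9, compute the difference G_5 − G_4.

G_0 = 9. HB_3(9) = 3^2. Bump = 16. G_1 = 15.
G_1 = 15. HB_4(15) = 3·4 + 3. Bump = 18. G_2 = 17.
G_2 = 17. HB_5(17) = 3·5 + 2. Bump = 20. G_3 = 19.
G_3 = 19. HB_6(19) = 3·6 + 1. Bump = 22. G_4 = 21.
G_4 = 21. HB_7(21) = 3·7. Bump = 24. G_5 = 23.

2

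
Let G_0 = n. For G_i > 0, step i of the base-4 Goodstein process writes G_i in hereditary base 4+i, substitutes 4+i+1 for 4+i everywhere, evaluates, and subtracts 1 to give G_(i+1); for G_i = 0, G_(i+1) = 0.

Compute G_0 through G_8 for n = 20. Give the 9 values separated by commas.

20, 29, 39, 51, 65, 81, 99, 107, 115

i=0: 20 = 4^2 + 4 (b=4); 4→5: 5^2 + 5 = 30; 30−1 = 29
i=1: 29 = 5^2 + 4 (b=5); 5→6: 6^2 + 4 = 40; 40−1 = 39
i=2: 39 = 6^2 + 3 (b=6); 6→7: 7^2 + 3 = 52; 52−1 = 51
i=3: 51 = 7^2 + 2 (b=7); 7→8: 8^2 + 2 = 66; 66−1 = 65
i=4: 65 = 8^2 + 1 (b=8); 8→9: 9^2 + 1 = 82; 82−1 = 81
i=5: 81 = 9^2 (b=9); 9→10: 10^2 = 100; 100−1 = 99
i=6: 99 = 9·10 + 9 (b=10); 10→11: 9·11 + 9 = 108; 108−1 = 107
i=7: 107 = 9·11 + 8 (b=11); 11→12: 9·12 + 8 = 116; 116−1 = 115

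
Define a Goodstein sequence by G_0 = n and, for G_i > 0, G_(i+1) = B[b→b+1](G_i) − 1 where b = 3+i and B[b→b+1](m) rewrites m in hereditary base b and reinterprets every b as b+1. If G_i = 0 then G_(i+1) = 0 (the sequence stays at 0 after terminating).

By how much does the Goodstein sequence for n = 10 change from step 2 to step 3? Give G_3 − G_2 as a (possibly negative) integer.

G_0 = 10. HB_3(10) = 3^2 + 1. Bump = 17. G_1 = 16.
G_1 = 16. HB_4(16) = 4^2. Bump = 25. G_2 = 24.
G_2 = 24. HB_5(24) = 4·5 + 4. Bump = 28. G_3 = 27.

3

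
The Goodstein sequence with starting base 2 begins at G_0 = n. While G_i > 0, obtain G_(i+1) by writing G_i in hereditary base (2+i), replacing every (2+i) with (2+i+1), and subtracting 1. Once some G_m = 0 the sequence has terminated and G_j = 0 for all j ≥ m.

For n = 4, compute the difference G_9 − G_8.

42

[0] 4 ≡ 2^2 (base 2). Lift 3: 27. −1: 26.
[1] 26 ≡ 2·3^2 + 2·3 + 2 (base 3). Lift 4: 42. −1: 41.
[2] 41 ≡ 2·4^2 + 2·4 + 1 (base 4). Lift 5: 61. −1: 60.
[3] 60 ≡ 2·5^2 + 2·5 (base 5). Lift 6: 84. −1: 83.
[4] 83 ≡ 2·6^2 + 6 + 5 (base 6). Lift 7: 110. −1: 109.
[5] 109 ≡ 2·7^2 + 7 + 4 (base 7). Lift 8: 140. −1: 139.
[6] 139 ≡ 2·8^2 + 8 + 3 (base 8). Lift 9: 174. −1: 173.
[7] 173 ≡ 2·9^2 + 9 + 2 (base 9). Lift 10: 212. −1: 211.
[8] 211 ≡ 2·10^2 + 10 + 1 (base 10). Lift 11: 254. −1: 253.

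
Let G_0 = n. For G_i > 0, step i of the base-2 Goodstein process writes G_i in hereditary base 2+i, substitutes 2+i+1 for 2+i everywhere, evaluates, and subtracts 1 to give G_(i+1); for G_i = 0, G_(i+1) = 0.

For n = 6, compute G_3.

i=0: 6 = 2^2 + 2 (b=2); 2→3: 3^3 + 3 = 30; 30−1 = 29
i=1: 29 = 3^3 + 2 (b=3); 3→4: 4^4 + 2 = 258; 258−1 = 257
i=2: 257 = 4^4 + 1 (b=4); 4→5: 5^5 + 1 = 3126; 3126−1 = 3125
i=3: 3125 = 5^5 (b=5); 5→6: 6^6 = 46656; 46656−1 = 46655

3125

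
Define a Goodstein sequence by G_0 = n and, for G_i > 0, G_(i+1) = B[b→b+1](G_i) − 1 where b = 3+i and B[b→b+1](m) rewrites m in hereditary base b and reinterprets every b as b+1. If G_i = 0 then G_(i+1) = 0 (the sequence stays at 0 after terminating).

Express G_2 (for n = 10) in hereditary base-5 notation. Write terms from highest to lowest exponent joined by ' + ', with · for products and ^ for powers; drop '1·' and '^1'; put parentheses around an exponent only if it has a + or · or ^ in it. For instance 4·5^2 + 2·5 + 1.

4·5 + 4

[0] 10 ≡ 3^2 + 1 (base 3). Lift 4: 17. −1: 16.
[1] 16 ≡ 4^2 (base 4). Lift 5: 25. −1: 24.
[2] 24 ≡ 4·5 + 4 (base 5). Lift 6: 28. −1: 27.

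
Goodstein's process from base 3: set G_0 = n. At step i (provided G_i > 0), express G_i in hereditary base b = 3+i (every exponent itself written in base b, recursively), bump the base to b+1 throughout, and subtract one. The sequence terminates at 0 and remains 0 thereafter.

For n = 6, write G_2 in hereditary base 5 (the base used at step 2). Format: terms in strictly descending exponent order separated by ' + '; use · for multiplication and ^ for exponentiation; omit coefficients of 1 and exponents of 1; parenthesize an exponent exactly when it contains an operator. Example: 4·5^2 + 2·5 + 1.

G_0 = 6. HB_3(6) = 2·3. Bump = 8. G_1 = 7.
G_1 = 7. HB_4(7) = 4 + 3. Bump = 8. G_2 = 7.

5 + 2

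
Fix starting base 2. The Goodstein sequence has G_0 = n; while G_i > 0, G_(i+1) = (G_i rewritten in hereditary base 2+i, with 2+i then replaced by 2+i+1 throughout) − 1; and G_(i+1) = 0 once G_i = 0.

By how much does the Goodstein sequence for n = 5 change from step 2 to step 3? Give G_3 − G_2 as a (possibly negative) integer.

212

base 2: 5 = 2^2 + 1; at 3: 3^3 + 1 = 28; next = 27
base 3: 27 = 3^3; at 4: 4^4 = 256; next = 255
base 4: 255 = 3·4^3 + 3·4^2 + 3·4 + 3; at 5: 3·5^3 + 3·5^2 + 3·5 + 3 = 468; next = 467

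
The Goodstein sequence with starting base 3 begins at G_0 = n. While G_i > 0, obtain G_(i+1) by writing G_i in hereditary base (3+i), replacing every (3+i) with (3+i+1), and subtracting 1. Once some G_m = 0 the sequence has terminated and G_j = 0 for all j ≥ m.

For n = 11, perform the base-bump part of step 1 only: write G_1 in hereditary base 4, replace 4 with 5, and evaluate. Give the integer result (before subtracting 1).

11 —HB3→ 3^2 + 2 —bump→ 4^2 + 2 = 18 —(−1)→ 17
17 —HB4→ 4^2 + 1 —bump→ 5^2 + 1 = 26 —(−1)→ 25

26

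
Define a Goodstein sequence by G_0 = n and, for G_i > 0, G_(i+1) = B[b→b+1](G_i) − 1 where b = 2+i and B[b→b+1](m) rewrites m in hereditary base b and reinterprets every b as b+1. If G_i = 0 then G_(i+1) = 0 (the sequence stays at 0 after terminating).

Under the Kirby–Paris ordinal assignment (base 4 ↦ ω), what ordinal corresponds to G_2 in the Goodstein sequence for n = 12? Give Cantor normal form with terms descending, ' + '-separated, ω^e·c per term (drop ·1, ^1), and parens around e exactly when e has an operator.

ω^(ω + 1) + ω^2·2 + ω·2 + 1

(0) 12|_2 = 2^(2 + 1) + 2^2 ↦ 3^(3 + 1) + 3^3|_3 = 108 ⇒ 107
(1) 107|_3 = 3^(3 + 1) + 2·3^2 + 2·3 + 2 ↦ 4^(4 + 1) + 2·4^2 + 2·4 + 2|_4 = 1066 ⇒ 1065
(2) 1065|_4 = 4^(4 + 1) + 2·4^2 + 2·4 + 1 ↦ 5^(5 + 1) + 2·5^2 + 2·5 + 1|_5 = 15686 ⇒ 15685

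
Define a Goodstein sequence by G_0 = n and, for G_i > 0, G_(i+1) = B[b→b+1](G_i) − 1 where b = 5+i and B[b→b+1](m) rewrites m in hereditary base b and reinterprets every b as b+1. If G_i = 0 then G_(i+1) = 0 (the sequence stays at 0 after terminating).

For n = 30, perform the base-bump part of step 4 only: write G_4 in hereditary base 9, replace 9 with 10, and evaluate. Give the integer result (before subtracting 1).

step 0: 30 = 5^2 + 5; sub 6 for 5: 6^2 + 6; = 42; G_1 = 42−1 = 41
step 1: 41 = 6^2 + 5; sub 7 for 6: 7^2 + 5; = 54; G_2 = 54−1 = 53
step 2: 53 = 7^2 + 4; sub 8 for 7: 8^2 + 4; = 68; G_3 = 68−1 = 67
step 3: 67 = 8^2 + 3; sub 9 for 8: 9^2 + 3; = 84; G_4 = 84−1 = 83
step 4: 83 = 9^2 + 2; sub 10 for 9: 10^2 + 2; = 102; G_5 = 102−1 = 101

102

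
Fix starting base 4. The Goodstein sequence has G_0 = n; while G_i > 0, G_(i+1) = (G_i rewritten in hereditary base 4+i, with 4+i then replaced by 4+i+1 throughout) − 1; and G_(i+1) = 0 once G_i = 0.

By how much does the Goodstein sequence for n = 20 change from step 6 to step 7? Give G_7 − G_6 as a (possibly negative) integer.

8

G_0 = 20. HB_4(20) = 4^2 + 4. Bump = 30. G_1 = 29.
G_1 = 29. HB_5(29) = 5^2 + 4. Bump = 40. G_2 = 39.
G_2 = 39. HB_6(39) = 6^2 + 3. Bump = 52. G_3 = 51.
G_3 = 51. HB_7(51) = 7^2 + 2. Bump = 66. G_4 = 65.
G_4 = 65. HB_8(65) = 8^2 + 1. Bump = 82. G_5 = 81.
G_5 = 81. HB_9(81) = 9^2. Bump = 100. G_6 = 99.
G_6 = 99. HB_10(99) = 9·10 + 9. Bump = 108. G_7 = 107.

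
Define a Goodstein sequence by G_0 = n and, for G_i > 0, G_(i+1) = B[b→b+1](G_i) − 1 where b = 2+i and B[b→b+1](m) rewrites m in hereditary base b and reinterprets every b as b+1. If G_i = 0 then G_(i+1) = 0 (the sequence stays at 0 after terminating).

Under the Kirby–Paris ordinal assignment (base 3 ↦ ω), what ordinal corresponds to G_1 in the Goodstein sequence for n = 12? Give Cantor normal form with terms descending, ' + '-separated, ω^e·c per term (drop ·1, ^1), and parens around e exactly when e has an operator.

ω^(ω + 1) + ω^2·2 + ω·2 + 2

G_0 = 12. HB_2(12) = 2^(2 + 1) + 2^2. Bump = 108. G_1 = 107.
G_1 = 107. HB_3(107) = 3^(3 + 1) + 2·3^2 + 2·3 + 2. Bump = 1066. G_2 = 1065.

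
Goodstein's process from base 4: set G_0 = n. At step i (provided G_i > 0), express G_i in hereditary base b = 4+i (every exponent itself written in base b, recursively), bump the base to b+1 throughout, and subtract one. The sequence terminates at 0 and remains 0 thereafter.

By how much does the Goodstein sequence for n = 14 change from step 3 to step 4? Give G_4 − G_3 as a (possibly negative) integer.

14 —HB4→ 3·4 + 2 —bump→ 3·5 + 2 = 17 —(−1)→ 16
16 —HB5→ 3·5 + 1 —bump→ 3·6 + 1 = 19 —(−1)→ 18
18 —HB6→ 3·6 —bump→ 3·7 = 21 —(−1)→ 20
20 —HB7→ 2·7 + 6 —bump→ 2·8 + 6 = 22 —(−1)→ 21

1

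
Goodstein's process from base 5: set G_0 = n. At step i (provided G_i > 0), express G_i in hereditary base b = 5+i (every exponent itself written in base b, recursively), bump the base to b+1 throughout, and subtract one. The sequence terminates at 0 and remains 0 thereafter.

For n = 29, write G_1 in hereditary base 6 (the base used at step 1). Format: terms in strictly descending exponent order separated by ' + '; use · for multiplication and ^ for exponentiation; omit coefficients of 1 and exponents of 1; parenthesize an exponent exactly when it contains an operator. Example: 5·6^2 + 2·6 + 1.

6^2 + 3

i=0: 29 = 5^2 + 4 (b=5); 5→6: 6^2 + 4 = 40; 40−1 = 39
i=1: 39 = 6^2 + 3 (b=6); 6→7: 7^2 + 3 = 52; 52−1 = 51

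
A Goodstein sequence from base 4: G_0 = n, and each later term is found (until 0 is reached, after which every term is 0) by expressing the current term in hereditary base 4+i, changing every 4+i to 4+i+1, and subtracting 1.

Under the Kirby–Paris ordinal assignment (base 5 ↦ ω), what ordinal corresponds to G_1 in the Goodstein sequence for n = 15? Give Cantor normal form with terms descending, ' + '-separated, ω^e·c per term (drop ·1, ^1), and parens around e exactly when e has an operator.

ω·3 + 2

G_0=15  [base 4] 3·4 + 3  →[4↦5]→  3·5 + 3 = 18  −1 ⇒ G_1=17
G_1=17  [base 5] 3·5 + 2  →[5↦6]→  3·6 + 2 = 20  −1 ⇒ G_2=19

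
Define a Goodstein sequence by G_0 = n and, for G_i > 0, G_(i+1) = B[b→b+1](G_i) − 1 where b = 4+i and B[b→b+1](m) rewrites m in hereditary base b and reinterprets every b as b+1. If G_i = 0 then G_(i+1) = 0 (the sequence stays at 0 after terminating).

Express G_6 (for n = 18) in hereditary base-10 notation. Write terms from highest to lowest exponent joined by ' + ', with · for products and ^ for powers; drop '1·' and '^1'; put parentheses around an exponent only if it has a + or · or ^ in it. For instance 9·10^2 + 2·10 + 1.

i=0: 18 = 4^2 + 2 (b=4); 4→5: 5^2 + 2 = 27; 27−1 = 26
i=1: 26 = 5^2 + 1 (b=5); 5→6: 6^2 + 1 = 37; 37−1 = 36
i=2: 36 = 6^2 (b=6); 6→7: 7^2 = 49; 49−1 = 48
i=3: 48 = 6·7 + 6 (b=7); 7→8: 6·8 + 6 = 54; 54−1 = 53
i=4: 53 = 6·8 + 5 (b=8); 8→9: 6·9 + 5 = 59; 59−1 = 58
i=5: 58 = 6·9 + 4 (b=9); 9→10: 6·10 + 4 = 64; 64−1 = 63
i=6: 63 = 6·10 + 3 (b=10); 10→11: 6·11 + 3 = 69; 69−1 = 68

6·10 + 3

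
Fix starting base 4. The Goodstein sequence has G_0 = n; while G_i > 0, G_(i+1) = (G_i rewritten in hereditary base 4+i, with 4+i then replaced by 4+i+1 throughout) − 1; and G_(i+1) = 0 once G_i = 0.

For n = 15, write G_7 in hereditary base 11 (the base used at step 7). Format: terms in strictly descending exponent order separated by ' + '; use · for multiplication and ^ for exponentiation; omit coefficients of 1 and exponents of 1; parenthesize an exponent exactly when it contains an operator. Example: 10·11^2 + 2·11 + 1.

2·11 + 4

i=0: 15 = 3·4 + 3 (b=4); 4→5: 3·5 + 3 = 18; 18−1 = 17
i=1: 17 = 3·5 + 2 (b=5); 5→6: 3·6 + 2 = 20; 20−1 = 19
i=2: 19 = 3·6 + 1 (b=6); 6→7: 3·7 + 1 = 22; 22−1 = 21
i=3: 21 = 3·7 (b=7); 7→8: 3·8 = 24; 24−1 = 23
i=4: 23 = 2·8 + 7 (b=8); 8→9: 2·9 + 7 = 25; 25−1 = 24
i=5: 24 = 2·9 + 6 (b=9); 9→10: 2·10 + 6 = 26; 26−1 = 25
i=6: 25 = 2·10 + 5 (b=10); 10→11: 2·11 + 5 = 27; 27−1 = 26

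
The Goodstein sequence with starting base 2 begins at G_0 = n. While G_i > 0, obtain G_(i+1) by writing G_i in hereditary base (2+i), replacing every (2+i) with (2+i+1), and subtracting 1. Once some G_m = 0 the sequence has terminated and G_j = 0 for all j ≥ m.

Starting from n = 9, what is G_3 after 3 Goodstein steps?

9842

i=0: 9 = 2^(2 + 1) + 1 (b=2); 2→3: 3^(3 + 1) + 1 = 82; 82−1 = 81
i=1: 81 = 3^(3 + 1) (b=3); 3→4: 4^(4 + 1) = 1024; 1024−1 = 1023
i=2: 1023 = 3·4^4 + 3·4^3 + 3·4^2 + 3·4 + 3 (b=4); 4→5: 3·5^5 + 3·5^3 + 3·5^2 + 3·5 + 3 = 9843; 9843−1 = 9842
i=3: 9842 = 3·5^5 + 3·5^3 + 3·5^2 + 3·5 + 2 (b=5); 5→6: 3·6^6 + 3·6^3 + 3·6^2 + 3·6 + 2 = 140744; 140744−1 = 140743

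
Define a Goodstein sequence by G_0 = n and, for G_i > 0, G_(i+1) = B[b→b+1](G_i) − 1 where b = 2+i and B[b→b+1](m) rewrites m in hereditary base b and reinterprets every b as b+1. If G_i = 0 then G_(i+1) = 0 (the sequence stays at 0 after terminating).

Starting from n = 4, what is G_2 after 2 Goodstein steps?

41

(0) 4|_2 = 2^2 ↦ 3^3|_3 = 27 ⇒ 26
(1) 26|_3 = 2·3^2 + 2·3 + 2 ↦ 2·4^2 + 2·4 + 2|_4 = 42 ⇒ 41
(2) 41|_4 = 2·4^2 + 2·4 + 1 ↦ 2·5^2 + 2·5 + 1|_5 = 61 ⇒ 60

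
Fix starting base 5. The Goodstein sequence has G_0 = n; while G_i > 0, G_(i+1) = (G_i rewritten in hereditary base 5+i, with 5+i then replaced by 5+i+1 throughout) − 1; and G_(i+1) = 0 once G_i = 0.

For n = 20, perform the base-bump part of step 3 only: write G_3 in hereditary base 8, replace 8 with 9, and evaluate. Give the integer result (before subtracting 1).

step 0: 20 = 4·5; sub 6 for 5: 4·6; = 24; G_1 = 24−1 = 23
step 1: 23 = 3·6 + 5; sub 7 for 6: 3·7 + 5; = 26; G_2 = 26−1 = 25
step 2: 25 = 3·7 + 4; sub 8 for 7: 3·8 + 4; = 28; G_3 = 28−1 = 27
step 3: 27 = 3·8 + 3; sub 9 for 8: 3·9 + 3; = 30; G_4 = 30−1 = 29

30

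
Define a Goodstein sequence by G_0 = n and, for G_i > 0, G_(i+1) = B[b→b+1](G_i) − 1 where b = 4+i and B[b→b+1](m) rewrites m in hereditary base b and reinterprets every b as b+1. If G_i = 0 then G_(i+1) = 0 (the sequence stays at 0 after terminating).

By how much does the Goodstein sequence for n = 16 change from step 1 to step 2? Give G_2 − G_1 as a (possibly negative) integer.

[0] 16 ≡ 4^2 (base 4). Lift 5: 25. −1: 24.
[1] 24 ≡ 4·5 + 4 (base 5). Lift 6: 28. −1: 27.

3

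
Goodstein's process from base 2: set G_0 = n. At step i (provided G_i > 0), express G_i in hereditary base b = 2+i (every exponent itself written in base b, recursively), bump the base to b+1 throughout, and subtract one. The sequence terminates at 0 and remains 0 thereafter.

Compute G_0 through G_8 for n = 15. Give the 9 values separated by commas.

i=0: 15 = 2^(2 + 1) + 2^2 + 2 + 1 (b=2); 2→3: 3^(3 + 1) + 3^3 + 3 + 1 = 112; 112−1 = 111
i=1: 111 = 3^(3 + 1) + 3^3 + 3 (b=3); 3→4: 4^(4 + 1) + 4^4 + 4 = 1284; 1284−1 = 1283
i=2: 1283 = 4^(4 + 1) + 4^4 + 3 (b=4); 4→5: 5^(5 + 1) + 5^5 + 3 = 18753; 18753−1 = 18752
i=3: 18752 = 5^(5 + 1) + 5^5 + 2 (b=5); 5→6: 6^(6 + 1) + 6^6 + 2 = 326594; 326594−1 = 326593
i=4: 326593 = 6^(6 + 1) + 6^6 + 1 (b=6); 6→7: 7^(7 + 1) + 7^7 + 1 = 6588345; 6588345−1 = 6588344
i=5: 6588344 = 7^(7 + 1) + 7^7 (b=7); 7→8: 8^(8 + 1) + 8^8 = 150994944; 150994944−1 = 150994943
i=6: 150994943 = 8^(8 + 1) + 7·8^7 + 7·8^6 + 7·8^5 + 7·8^4 + 7·8^3 + 7·8^2 + 7·8 + 7 (b=8); 8→9: 9^(9 + 1) + 7·9^7 + 7·9^6 + 7·9^5 + 7·9^4 + 7·9^3 + 7·9^2 + 7·9 + 7 = 3524450281; 3524450281−1 = 3524450280
i=7: 3524450280 = 9^(9 + 1) + 7·9^7 + 7·9^6 + 7·9^5 + 7·9^4 + 7·9^3 + 7·9^2 + 7·9 + 6 (b=9); 9→10: 10^(10 + 1) + 7·10^7 + 7·10^6 + 7·10^5 + 7·10^4 + 7·10^3 + 7·10^2 + 7·10 + 6 = 100077777776; 100077777776−1 = 100077777775

15, 111, 1283, 18752, 326593, 6588344, 150994943, 3524450280, 100077777775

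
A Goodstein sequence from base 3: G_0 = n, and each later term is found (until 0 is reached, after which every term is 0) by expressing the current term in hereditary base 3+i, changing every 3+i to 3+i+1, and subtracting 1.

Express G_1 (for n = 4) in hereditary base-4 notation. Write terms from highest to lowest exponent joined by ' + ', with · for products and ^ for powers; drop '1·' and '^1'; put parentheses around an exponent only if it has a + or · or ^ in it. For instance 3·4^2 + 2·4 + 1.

4

G_0=4  [base 3] 3 + 1  →[3↦4]→  4 + 1 = 5  −1 ⇒ G_1=4
G_1=4  [base 4] 4  →[4↦5]→  5 = 5  −1 ⇒ G_2=4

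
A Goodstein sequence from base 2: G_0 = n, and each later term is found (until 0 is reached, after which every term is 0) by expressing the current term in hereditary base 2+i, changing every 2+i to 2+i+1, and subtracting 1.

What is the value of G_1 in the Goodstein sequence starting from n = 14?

110

G_0=14  [base 2] 2^(2 + 1) + 2^2 + 2  →[2↦3]→  3^(3 + 1) + 3^3 + 3 = 111  −1 ⇒ G_1=110
G_1=110  [base 3] 3^(3 + 1) + 3^3 + 2  →[3↦4]→  4^(4 + 1) + 4^4 + 2 = 1282  −1 ⇒ G_2=1281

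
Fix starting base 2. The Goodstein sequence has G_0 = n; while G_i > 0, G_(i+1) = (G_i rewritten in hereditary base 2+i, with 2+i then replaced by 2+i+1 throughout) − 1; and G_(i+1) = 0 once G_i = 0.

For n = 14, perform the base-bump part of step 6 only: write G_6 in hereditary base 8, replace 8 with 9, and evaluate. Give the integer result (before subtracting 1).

i=0: 14 = 2^(2 + 1) + 2^2 + 2 (b=2); 2→3: 3^(3 + 1) + 3^3 + 3 = 111; 111−1 = 110
i=1: 110 = 3^(3 + 1) + 3^3 + 2 (b=3); 3→4: 4^(4 + 1) + 4^4 + 2 = 1282; 1282−1 = 1281
i=2: 1281 = 4^(4 + 1) + 4^4 + 1 (b=4); 4→5: 5^(5 + 1) + 5^5 + 1 = 18751; 18751−1 = 18750
i=3: 18750 = 5^(5 + 1) + 5^5 (b=5); 5→6: 6^(6 + 1) + 6^6 = 326592; 326592−1 = 326591
i=4: 326591 = 6^(6 + 1) + 5·6^5 + 5·6^4 + 5·6^3 + 5·6^2 + 5·6 + 5 (b=6); 6→7: 7^(7 + 1) + 5·7^5 + 5·7^4 + 5·7^3 + 5·7^2 + 5·7 + 5 = 5862841; 5862841−1 = 5862840
i=5: 5862840 = 7^(7 + 1) + 5·7^5 + 5·7^4 + 5·7^3 + 5·7^2 + 5·7 + 4 (b=7); 7→8: 8^(8 + 1) + 5·8^5 + 5·8^4 + 5·8^3 + 5·8^2 + 5·8 + 4 = 134404972; 134404972−1 = 134404971
i=6: 134404971 = 8^(8 + 1) + 5·8^5 + 5·8^4 + 5·8^3 + 5·8^2 + 5·8 + 3 (b=8); 8→9: 9^(9 + 1) + 5·9^5 + 5·9^4 + 5·9^3 + 5·9^2 + 5·9 + 3 = 3487116549; 3487116549−1 = 3487116548

3487116549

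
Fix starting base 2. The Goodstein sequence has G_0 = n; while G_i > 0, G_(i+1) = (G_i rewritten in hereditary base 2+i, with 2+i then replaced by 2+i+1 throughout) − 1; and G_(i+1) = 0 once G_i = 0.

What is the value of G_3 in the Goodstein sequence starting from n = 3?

2

i=0: 3 = 2 + 1 (b=2); 2→3: 3 + 1 = 4; 4−1 = 3
i=1: 3 = 3 (b=3); 3→4: 4 = 4; 4−1 = 3
i=2: 3 = 3 (b=4); 4→5: 3 = 3; 3−1 = 2
i=3: 2 = 2 (b=5); 5→6: 2 = 2; 2−1 = 1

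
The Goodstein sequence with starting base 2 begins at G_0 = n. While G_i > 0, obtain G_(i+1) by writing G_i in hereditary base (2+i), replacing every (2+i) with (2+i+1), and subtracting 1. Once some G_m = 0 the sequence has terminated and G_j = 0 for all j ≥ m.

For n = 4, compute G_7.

173

[0] 4 ≡ 2^2 (base 2). Lift 3: 27. −1: 26.
[1] 26 ≡ 2·3^2 + 2·3 + 2 (base 3). Lift 4: 42. −1: 41.
[2] 41 ≡ 2·4^2 + 2·4 + 1 (base 4). Lift 5: 61. −1: 60.
[3] 60 ≡ 2·5^2 + 2·5 (base 5). Lift 6: 84. −1: 83.
[4] 83 ≡ 2·6^2 + 6 + 5 (base 6). Lift 7: 110. −1: 109.
[5] 109 ≡ 2·7^2 + 7 + 4 (base 7). Lift 8: 140. −1: 139.
[6] 139 ≡ 2·8^2 + 8 + 3 (base 8). Lift 9: 174. −1: 173.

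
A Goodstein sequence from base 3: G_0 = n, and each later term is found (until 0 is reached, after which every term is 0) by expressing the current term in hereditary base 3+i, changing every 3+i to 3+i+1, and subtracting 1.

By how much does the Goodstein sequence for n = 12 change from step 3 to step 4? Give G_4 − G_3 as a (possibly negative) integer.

12

i=0: 12 = 3^2 + 3 (b=3); 3→4: 4^2 + 4 = 20; 20−1 = 19
i=1: 19 = 4^2 + 3 (b=4); 4→5: 5^2 + 3 = 28; 28−1 = 27
i=2: 27 = 5^2 + 2 (b=5); 5→6: 6^2 + 2 = 38; 38−1 = 37
i=3: 37 = 6^2 + 1 (b=6); 6→7: 7^2 + 1 = 50; 50−1 = 49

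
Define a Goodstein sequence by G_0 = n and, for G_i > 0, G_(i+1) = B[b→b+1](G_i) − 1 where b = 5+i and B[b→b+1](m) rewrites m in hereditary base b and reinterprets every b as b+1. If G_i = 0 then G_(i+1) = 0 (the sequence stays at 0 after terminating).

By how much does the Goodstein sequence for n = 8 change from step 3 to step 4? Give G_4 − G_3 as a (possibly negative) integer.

0

G_0=8  [base 5] 5 + 3  →[5↦6]→  6 + 3 = 9  −1 ⇒ G_1=8
G_1=8  [base 6] 6 + 2  →[6↦7]→  7 + 2 = 9  −1 ⇒ G_2=8
G_2=8  [base 7] 7 + 1  →[7↦8]→  8 + 1 = 9  −1 ⇒ G_3=8
G_3=8  [base 8] 8  →[8↦9]→  9 = 9  −1 ⇒ G_4=8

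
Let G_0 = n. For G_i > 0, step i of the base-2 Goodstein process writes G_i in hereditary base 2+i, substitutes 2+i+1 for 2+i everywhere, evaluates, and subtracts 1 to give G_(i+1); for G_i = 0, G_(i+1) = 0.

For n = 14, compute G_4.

326591

[0] 14 ≡ 2^(2 + 1) + 2^2 + 2 (base 2). Lift 3: 111. −1: 110.
[1] 110 ≡ 3^(3 + 1) + 3^3 + 2 (base 3). Lift 4: 1282. −1: 1281.
[2] 1281 ≡ 4^(4 + 1) + 4^4 + 1 (base 4). Lift 5: 18751. −1: 18750.
[3] 18750 ≡ 5^(5 + 1) + 5^5 (base 5). Lift 6: 326592. −1: 326591.
[4] 326591 ≡ 6^(6 + 1) + 5·6^5 + 5·6^4 + 5·6^3 + 5·6^2 + 5·6 + 5 (base 6). Lift 7: 5862841. −1: 5862840.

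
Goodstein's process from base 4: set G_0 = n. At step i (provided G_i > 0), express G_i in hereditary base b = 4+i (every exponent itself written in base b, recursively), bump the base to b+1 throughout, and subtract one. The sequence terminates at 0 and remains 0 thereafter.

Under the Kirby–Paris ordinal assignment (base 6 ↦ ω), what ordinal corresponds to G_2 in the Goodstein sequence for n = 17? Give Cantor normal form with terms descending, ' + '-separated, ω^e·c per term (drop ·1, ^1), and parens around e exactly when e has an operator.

17 —HB4→ 4^2 + 1 —bump→ 5^2 + 1 = 26 —(−1)→ 25
25 —HB5→ 5^2 —bump→ 6^2 = 36 —(−1)→ 35
35 —HB6→ 5·6 + 5 —bump→ 5·7 + 5 = 40 —(−1)→ 39

ω·5 + 5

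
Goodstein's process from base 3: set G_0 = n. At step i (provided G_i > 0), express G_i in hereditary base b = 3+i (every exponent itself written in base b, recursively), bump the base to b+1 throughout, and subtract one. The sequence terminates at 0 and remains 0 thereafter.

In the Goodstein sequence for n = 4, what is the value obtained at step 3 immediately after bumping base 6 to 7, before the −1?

3

step 0: 4 = 3 + 1; sub 4 for 3: 4 + 1; = 5; G_1 = 5−1 = 4
step 1: 4 = 4; sub 5 for 4: 5; = 5; G_2 = 5−1 = 4
step 2: 4 = 4; sub 6 for 5: 4; = 4; G_3 = 4−1 = 3
step 3: 3 = 3; sub 7 for 6: 3; = 3; G_4 = 3−1 = 2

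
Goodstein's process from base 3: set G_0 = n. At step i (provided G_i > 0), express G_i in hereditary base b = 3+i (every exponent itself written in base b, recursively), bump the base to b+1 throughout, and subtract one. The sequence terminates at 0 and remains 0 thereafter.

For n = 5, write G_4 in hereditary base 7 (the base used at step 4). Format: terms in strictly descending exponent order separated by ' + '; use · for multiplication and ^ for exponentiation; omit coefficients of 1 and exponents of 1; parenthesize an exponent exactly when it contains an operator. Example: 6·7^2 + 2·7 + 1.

4

i=0: 5 = 3 + 2 (b=3); 3→4: 4 + 2 = 6; 6−1 = 5
i=1: 5 = 4 + 1 (b=4); 4→5: 5 + 1 = 6; 6−1 = 5
i=2: 5 = 5 (b=5); 5→6: 6 = 6; 6−1 = 5
i=3: 5 = 5 (b=6); 6→7: 5 = 5; 5−1 = 4
i=4: 4 = 4 (b=7); 7→8: 4 = 4; 4−1 = 3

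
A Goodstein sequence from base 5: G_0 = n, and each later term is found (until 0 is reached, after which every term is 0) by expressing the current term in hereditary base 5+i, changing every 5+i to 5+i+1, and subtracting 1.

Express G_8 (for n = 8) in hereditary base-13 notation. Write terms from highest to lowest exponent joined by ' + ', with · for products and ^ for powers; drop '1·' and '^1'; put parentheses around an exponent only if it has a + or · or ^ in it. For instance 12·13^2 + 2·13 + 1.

4

i=0: 8 = 5 + 3 (b=5); 5→6: 6 + 3 = 9; 9−1 = 8
i=1: 8 = 6 + 2 (b=6); 6→7: 7 + 2 = 9; 9−1 = 8
i=2: 8 = 7 + 1 (b=7); 7→8: 8 + 1 = 9; 9−1 = 8
i=3: 8 = 8 (b=8); 8→9: 9 = 9; 9−1 = 8
i=4: 8 = 8 (b=9); 9→10: 8 = 8; 8−1 = 7
i=5: 7 = 7 (b=10); 10→11: 7 = 7; 7−1 = 6
i=6: 6 = 6 (b=11); 11→12: 6 = 6; 6−1 = 5
i=7: 5 = 5 (b=12); 12→13: 5 = 5; 5−1 = 4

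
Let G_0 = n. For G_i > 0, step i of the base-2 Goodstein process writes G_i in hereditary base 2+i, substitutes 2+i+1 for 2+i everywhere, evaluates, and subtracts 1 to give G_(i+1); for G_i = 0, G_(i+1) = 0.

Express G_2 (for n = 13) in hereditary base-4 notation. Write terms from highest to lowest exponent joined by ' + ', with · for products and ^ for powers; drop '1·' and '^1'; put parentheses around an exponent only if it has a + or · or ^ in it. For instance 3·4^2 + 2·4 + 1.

4^(4 + 1) + 3·4^3 + 3·4^2 + 3·4 + 3

[0] 13 ≡ 2^(2 + 1) + 2^2 + 1 (base 2). Lift 3: 109. −1: 108.
[1] 108 ≡ 3^(3 + 1) + 3^3 (base 3). Lift 4: 1280. −1: 1279.
[2] 1279 ≡ 4^(4 + 1) + 3·4^3 + 3·4^2 + 3·4 + 3 (base 4). Lift 5: 16093. −1: 16092.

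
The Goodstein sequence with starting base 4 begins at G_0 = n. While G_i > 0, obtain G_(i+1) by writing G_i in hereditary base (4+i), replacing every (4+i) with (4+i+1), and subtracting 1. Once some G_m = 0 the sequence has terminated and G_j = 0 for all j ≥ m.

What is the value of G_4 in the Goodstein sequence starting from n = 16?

33

G_0=16  [base 4] 4^2  →[4↦5]→  5^2 = 25  −1 ⇒ G_1=24
G_1=24  [base 5] 4·5 + 4  →[5↦6]→  4·6 + 4 = 28  −1 ⇒ G_2=27
G_2=27  [base 6] 4·6 + 3  →[6↦7]→  4·7 + 3 = 31  −1 ⇒ G_3=30
G_3=30  [base 7] 4·7 + 2  →[7↦8]→  4·8 + 2 = 34  −1 ⇒ G_4=33
G_4=33  [base 8] 4·8 + 1  →[8↦9]→  4·9 + 1 = 37  −1 ⇒ G_5=36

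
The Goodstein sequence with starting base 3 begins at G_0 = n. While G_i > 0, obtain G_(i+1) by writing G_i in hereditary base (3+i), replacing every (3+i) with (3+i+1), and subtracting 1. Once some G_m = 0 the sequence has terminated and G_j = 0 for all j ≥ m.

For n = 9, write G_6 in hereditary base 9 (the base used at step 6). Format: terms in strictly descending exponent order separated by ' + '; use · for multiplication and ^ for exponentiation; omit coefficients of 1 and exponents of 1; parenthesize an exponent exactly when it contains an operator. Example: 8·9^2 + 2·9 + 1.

2·9 + 6

step 0: 9 = 3^2; sub 4 for 3: 4^2; = 16; G_1 = 16−1 = 15
step 1: 15 = 3·4 + 3; sub 5 for 4: 3·5 + 3; = 18; G_2 = 18−1 = 17
step 2: 17 = 3·5 + 2; sub 6 for 5: 3·6 + 2; = 20; G_3 = 20−1 = 19
step 3: 19 = 3·6 + 1; sub 7 for 6: 3·7 + 1; = 22; G_4 = 22−1 = 21
step 4: 21 = 3·7; sub 8 for 7: 3·8; = 24; G_5 = 24−1 = 23
step 5: 23 = 2·8 + 7; sub 9 for 8: 2·9 + 7; = 25; G_6 = 25−1 = 24
step 6: 24 = 2·9 + 6; sub 10 for 9: 2·10 + 6; = 26; G_7 = 26−1 = 25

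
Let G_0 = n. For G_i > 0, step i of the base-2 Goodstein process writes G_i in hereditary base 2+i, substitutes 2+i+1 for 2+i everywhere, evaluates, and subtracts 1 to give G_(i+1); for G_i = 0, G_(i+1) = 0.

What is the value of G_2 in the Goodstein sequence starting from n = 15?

G_0=15  [base 2] 2^(2 + 1) + 2^2 + 2 + 1  →[2↦3]→  3^(3 + 1) + 3^3 + 3 + 1 = 112  −1 ⇒ G_1=111
G_1=111  [base 3] 3^(3 + 1) + 3^3 + 3  →[3↦4]→  4^(4 + 1) + 4^4 + 4 = 1284  −1 ⇒ G_2=1283
G_2=1283  [base 4] 4^(4 + 1) + 4^4 + 3  →[4↦5]→  5^(5 + 1) + 5^5 + 3 = 18753  −1 ⇒ G_3=18752

1283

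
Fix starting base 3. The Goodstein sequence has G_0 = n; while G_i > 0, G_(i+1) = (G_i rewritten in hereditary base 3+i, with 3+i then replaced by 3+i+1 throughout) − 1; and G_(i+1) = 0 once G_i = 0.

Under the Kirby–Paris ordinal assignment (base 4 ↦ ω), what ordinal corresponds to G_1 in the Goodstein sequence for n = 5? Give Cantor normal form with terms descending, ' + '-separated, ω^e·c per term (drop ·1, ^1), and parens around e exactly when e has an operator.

[0] 5 ≡ 3 + 2 (base 3). Lift 4: 6. −1: 5.
[1] 5 ≡ 4 + 1 (base 4). Lift 5: 6. −1: 5.

ω + 1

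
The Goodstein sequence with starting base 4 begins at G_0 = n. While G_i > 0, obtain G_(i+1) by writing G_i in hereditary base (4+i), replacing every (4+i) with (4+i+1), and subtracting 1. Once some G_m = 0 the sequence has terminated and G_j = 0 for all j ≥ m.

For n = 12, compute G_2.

15

G_0=12  [base 4] 3·4  →[4↦5]→  3·5 = 15  −1 ⇒ G_1=14
G_1=14  [base 5] 2·5 + 4  →[5↦6]→  2·6 + 4 = 16  −1 ⇒ G_2=15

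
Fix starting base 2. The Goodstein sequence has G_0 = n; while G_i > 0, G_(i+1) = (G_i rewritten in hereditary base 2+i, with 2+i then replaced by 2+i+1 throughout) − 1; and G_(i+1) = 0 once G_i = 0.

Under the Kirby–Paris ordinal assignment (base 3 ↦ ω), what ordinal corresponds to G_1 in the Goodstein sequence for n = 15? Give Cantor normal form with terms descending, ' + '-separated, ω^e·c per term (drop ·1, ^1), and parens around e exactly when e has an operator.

[0] 15 ≡ 2^(2 + 1) + 2^2 + 2 + 1 (base 2). Lift 3: 112. −1: 111.
[1] 111 ≡ 3^(3 + 1) + 3^3 + 3 (base 3). Lift 4: 1284. −1: 1283.

ω^(ω + 1) + ω^ω + ω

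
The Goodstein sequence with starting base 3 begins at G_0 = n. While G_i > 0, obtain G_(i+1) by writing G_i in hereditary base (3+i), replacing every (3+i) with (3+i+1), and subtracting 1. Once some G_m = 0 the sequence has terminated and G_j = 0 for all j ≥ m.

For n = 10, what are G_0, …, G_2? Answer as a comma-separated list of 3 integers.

G_0 = 10. HB_3(10) = 3^2 + 1. Bump = 17. G_1 = 16.
G_1 = 16. HB_4(16) = 4^2. Bump = 25. G_2 = 24.

10, 16, 24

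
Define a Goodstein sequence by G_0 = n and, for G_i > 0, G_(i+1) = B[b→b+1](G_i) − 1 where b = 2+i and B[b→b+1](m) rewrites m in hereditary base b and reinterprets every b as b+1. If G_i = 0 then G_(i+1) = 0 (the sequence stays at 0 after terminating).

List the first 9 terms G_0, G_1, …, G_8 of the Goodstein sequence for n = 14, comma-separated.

[0] 14 ≡ 2^(2 + 1) + 2^2 + 2 (base 2). Lift 3: 111. −1: 110.
[1] 110 ≡ 3^(3 + 1) + 3^3 + 2 (base 3). Lift 4: 1282. −1: 1281.
[2] 1281 ≡ 4^(4 + 1) + 4^4 + 1 (base 4). Lift 5: 18751. −1: 18750.
[3] 18750 ≡ 5^(5 + 1) + 5^5 (base 5). Lift 6: 326592. −1: 326591.
[4] 326591 ≡ 6^(6 + 1) + 5·6^5 + 5·6^4 + 5·6^3 + 5·6^2 + 5·6 + 5 (base 6). Lift 7: 5862841. −1: 5862840.
[5] 5862840 ≡ 7^(7 + 1) + 5·7^5 + 5·7^4 + 5·7^3 + 5·7^2 + 5·7 + 4 (base 7). Lift 8: 134404972. −1: 134404971.
[6] 134404971 ≡ 8^(8 + 1) + 5·8^5 + 5·8^4 + 5·8^3 + 5·8^2 + 5·8 + 3 (base 8). Lift 9: 3487116549. −1: 3487116548.
[7] 3487116548 ≡ 9^(9 + 1) + 5·9^5 + 5·9^4 + 5·9^3 + 5·9^2 + 5·9 + 2 (base 9). Lift 10: 100000555552. −1: 100000555551.

14, 110, 1281, 18750, 326591, 5862840, 134404971, 3487116548, 100000555551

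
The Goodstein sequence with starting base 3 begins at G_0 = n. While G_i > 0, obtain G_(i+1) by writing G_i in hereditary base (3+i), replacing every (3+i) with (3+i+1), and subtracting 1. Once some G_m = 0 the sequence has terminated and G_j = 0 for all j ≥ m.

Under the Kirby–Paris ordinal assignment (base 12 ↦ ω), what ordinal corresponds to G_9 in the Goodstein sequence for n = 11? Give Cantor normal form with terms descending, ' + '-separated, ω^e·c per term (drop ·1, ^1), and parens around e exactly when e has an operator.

base 3: 11 = 3^2 + 2; at 4: 4^2 + 2 = 18; next = 17
base 4: 17 = 4^2 + 1; at 5: 5^2 + 1 = 26; next = 25
base 5: 25 = 5^2; at 6: 6^2 = 36; next = 35
base 6: 35 = 5·6 + 5; at 7: 5·7 + 5 = 40; next = 39
base 7: 39 = 5·7 + 4; at 8: 5·8 + 4 = 44; next = 43
base 8: 43 = 5·8 + 3; at 9: 5·9 + 3 = 48; next = 47
base 9: 47 = 5·9 + 2; at 10: 5·10 + 2 = 52; next = 51
base 10: 51 = 5·10 + 1; at 11: 5·11 + 1 = 56; next = 55
base 11: 55 = 5·11; at 12: 5·12 = 60; next = 59

ω·4 + 11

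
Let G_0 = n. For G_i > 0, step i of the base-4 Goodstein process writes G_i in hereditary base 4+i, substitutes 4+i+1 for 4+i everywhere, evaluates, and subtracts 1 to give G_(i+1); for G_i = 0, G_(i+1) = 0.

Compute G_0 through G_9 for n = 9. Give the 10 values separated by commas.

G_0=9  [base 4] 2·4 + 1  →[4↦5]→  2·5 + 1 = 11  −1 ⇒ G_1=10
G_1=10  [base 5] 2·5  →[5↦6]→  2·6 = 12  −1 ⇒ G_2=11
G_2=11  [base 6] 6 + 5  →[6↦7]→  7 + 5 = 12  −1 ⇒ G_3=11
G_3=11  [base 7] 7 + 4  →[7↦8]→  8 + 4 = 12  −1 ⇒ G_4=11
G_4=11  [base 8] 8 + 3  →[8↦9]→  9 + 3 = 12  −1 ⇒ G_5=11
G_5=11  [base 9] 9 + 2  →[9↦10]→  10 + 2 = 12  −1 ⇒ G_6=11
G_6=11  [base 10] 10 + 1  →[10↦11]→  11 + 1 = 12  −1 ⇒ G_7=11
G_7=11  [base 11] 11  →[11↦12]→  12 = 12  −1 ⇒ G_8=11
G_8=11  [base 12] 11  →[12↦13]→  11 = 11  −1 ⇒ G_9=10

9, 10, 11, 11, 11, 11, 11, 11, 11, 10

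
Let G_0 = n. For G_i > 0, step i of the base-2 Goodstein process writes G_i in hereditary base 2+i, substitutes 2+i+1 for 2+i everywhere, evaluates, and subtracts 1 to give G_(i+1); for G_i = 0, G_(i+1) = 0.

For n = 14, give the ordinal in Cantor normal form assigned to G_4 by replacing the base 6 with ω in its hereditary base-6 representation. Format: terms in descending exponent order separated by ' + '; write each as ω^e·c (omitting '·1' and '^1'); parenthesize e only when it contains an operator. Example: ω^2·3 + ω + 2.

ω^(ω + 1) + ω^5·5 + ω^4·5 + ω^3·5 + ω^2·5 + ω·5 + 5

step 0: 14 = 2^(2 + 1) + 2^2 + 2; sub 3 for 2: 3^(3 + 1) + 3^3 + 3; = 111; G_1 = 111−1 = 110
step 1: 110 = 3^(3 + 1) + 3^3 + 2; sub 4 for 3: 4^(4 + 1) + 4^4 + 2; = 1282; G_2 = 1282−1 = 1281
step 2: 1281 = 4^(4 + 1) + 4^4 + 1; sub 5 for 4: 5^(5 + 1) + 5^5 + 1; = 18751; G_3 = 18751−1 = 18750
step 3: 18750 = 5^(5 + 1) + 5^5; sub 6 for 5: 6^(6 + 1) + 6^6; = 326592; G_4 = 326592−1 = 326591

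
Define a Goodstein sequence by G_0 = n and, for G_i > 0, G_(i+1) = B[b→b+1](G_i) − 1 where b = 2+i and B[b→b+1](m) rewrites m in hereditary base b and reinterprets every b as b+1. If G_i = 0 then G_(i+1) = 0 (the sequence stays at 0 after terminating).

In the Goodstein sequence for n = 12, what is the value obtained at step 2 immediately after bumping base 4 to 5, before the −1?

base 2: 12 = 2^(2 + 1) + 2^2; at 3: 3^(3 + 1) + 3^3 = 108; next = 107
base 3: 107 = 3^(3 + 1) + 2·3^2 + 2·3 + 2; at 4: 4^(4 + 1) + 2·4^2 + 2·4 + 2 = 1066; next = 1065
base 4: 1065 = 4^(4 + 1) + 2·4^2 + 2·4 + 1; at 5: 5^(5 + 1) + 2·5^2 + 2·5 + 1 = 15686; next = 15685

15686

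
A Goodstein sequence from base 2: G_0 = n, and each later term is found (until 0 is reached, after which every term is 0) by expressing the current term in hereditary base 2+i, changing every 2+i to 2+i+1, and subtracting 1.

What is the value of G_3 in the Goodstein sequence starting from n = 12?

G_0=12  [base 2] 2^(2 + 1) + 2^2  →[2↦3]→  3^(3 + 1) + 3^3 = 108  −1 ⇒ G_1=107
G_1=107  [base 3] 3^(3 + 1) + 2·3^2 + 2·3 + 2  →[3↦4]→  4^(4 + 1) + 2·4^2 + 2·4 + 2 = 1066  −1 ⇒ G_2=1065
G_2=1065  [base 4] 4^(4 + 1) + 2·4^2 + 2·4 + 1  →[4↦5]→  5^(5 + 1) + 2·5^2 + 2·5 + 1 = 15686  −1 ⇒ G_3=15685
G_3=15685  [base 5] 5^(5 + 1) + 2·5^2 + 2·5  →[5↦6]→  6^(6 + 1) + 2·6^2 + 2·6 = 280020  −1 ⇒ G_4=280019

15685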